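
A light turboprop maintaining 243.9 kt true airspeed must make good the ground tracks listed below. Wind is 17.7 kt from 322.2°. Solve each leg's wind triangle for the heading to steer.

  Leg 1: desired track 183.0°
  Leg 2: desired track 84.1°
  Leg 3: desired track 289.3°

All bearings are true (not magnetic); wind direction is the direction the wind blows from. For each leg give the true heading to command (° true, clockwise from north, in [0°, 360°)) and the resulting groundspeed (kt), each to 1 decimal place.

Leg 1: heading=185.7°, groundspeed=257.0 kt
Leg 2: heading=80.6°, groundspeed=252.8 kt
Leg 3: heading=291.6°, groundspeed=228.8 kt

Leg 1: desired track 183.0°; wind correction +2.7° → command heading 185.7°, groundspeed 257.0 kt
Leg 2: desired track 84.1°; wind correction -3.5° → command heading 80.6°, groundspeed 252.8 kt
Leg 3: desired track 289.3°; wind correction +2.3° → command heading 291.6°, groundspeed 228.8 kt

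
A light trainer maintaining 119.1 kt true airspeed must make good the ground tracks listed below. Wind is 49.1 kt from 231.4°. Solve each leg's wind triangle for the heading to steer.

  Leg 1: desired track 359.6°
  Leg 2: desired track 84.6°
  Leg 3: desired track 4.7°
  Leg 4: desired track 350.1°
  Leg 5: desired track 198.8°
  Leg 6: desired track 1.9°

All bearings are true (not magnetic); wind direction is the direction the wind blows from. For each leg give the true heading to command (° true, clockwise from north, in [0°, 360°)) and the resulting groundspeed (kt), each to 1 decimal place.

Leg 1: desired track 359.6°; wind correction -18.9° → command heading 340.7°, groundspeed 143.0 kt
Leg 2: desired track 84.6°; wind correction +13.0° → command heading 97.6°, groundspeed 157.1 kt
Leg 3: desired track 4.7°; wind correction -17.5° → command heading 347.2°, groundspeed 147.3 kt
Leg 4: desired track 350.1°; wind correction -21.2° → command heading 328.9°, groundspeed 134.6 kt
Leg 5: desired track 198.8°; wind correction +12.8° → command heading 211.6°, groundspeed 74.8 kt
Leg 6: desired track 1.9°; wind correction -18.3° → command heading 343.6°, groundspeed 145.0 kt

Leg 1: heading=340.7°, groundspeed=143.0 kt
Leg 2: heading=97.6°, groundspeed=157.1 kt
Leg 3: heading=347.2°, groundspeed=147.3 kt
Leg 4: heading=328.9°, groundspeed=134.6 kt
Leg 5: heading=211.6°, groundspeed=74.8 kt
Leg 6: heading=343.6°, groundspeed=145.0 kt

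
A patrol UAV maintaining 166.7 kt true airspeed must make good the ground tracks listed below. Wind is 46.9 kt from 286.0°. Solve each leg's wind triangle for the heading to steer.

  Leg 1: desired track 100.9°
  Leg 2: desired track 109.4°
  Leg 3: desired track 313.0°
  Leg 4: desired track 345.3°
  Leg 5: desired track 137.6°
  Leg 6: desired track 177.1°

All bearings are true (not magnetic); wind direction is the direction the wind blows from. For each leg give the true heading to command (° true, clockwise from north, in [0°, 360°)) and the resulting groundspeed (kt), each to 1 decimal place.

Leg 1: heading=99.5°, groundspeed=213.4 kt
Leg 2: heading=110.4°, groundspeed=213.5 kt
Leg 3: heading=305.7°, groundspeed=123.5 kt
Leg 4: heading=331.3°, groundspeed=137.8 kt
Leg 5: heading=146.1°, groundspeed=204.8 kt
Leg 6: heading=192.5°, groundspeed=175.9 kt

Leg 1: desired track 100.9°; wind correction -1.4° → command heading 99.5°, groundspeed 213.4 kt
Leg 2: desired track 109.4°; wind correction +1.0° → command heading 110.4°, groundspeed 213.5 kt
Leg 3: desired track 313.0°; wind correction -7.3° → command heading 305.7°, groundspeed 123.5 kt
Leg 4: desired track 345.3°; wind correction -14.0° → command heading 331.3°, groundspeed 137.8 kt
Leg 5: desired track 137.6°; wind correction +8.5° → command heading 146.1°, groundspeed 204.8 kt
Leg 6: desired track 177.1°; wind correction +15.4° → command heading 192.5°, groundspeed 175.9 kt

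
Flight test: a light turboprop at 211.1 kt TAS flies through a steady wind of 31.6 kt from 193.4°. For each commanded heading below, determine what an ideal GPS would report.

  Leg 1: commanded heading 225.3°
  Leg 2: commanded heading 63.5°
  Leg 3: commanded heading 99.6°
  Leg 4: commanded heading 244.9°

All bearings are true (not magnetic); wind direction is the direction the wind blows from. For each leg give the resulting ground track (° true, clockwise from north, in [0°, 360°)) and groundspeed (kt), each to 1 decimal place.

Leg 1: track=230.5°, groundspeed=185.0 kt
Leg 2: track=57.5°, groundspeed=232.6 kt
Leg 3: track=91.2°, groundspeed=215.5 kt
Leg 4: track=252.3°, groundspeed=193.0 kt

Leg 1: heading 225.3°; drift +5.2° → track 230.5°, groundspeed 185.0 kt
Leg 2: heading 63.5°; drift -6.0° → track 57.5°, groundspeed 232.6 kt
Leg 3: heading 99.6°; drift -8.4° → track 91.2°, groundspeed 215.5 kt
Leg 4: heading 244.9°; drift +7.4° → track 252.3°, groundspeed 193.0 kt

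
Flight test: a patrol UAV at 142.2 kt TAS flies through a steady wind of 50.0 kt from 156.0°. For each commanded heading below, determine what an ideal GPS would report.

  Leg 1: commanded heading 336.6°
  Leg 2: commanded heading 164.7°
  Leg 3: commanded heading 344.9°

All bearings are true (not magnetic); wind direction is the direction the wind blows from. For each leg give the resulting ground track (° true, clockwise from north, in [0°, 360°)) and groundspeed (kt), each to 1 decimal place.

Leg 1: track=336.4°, groundspeed=192.2 kt
Leg 2: track=169.4°, groundspeed=93.1 kt
Leg 3: track=342.6°, groundspeed=191.8 kt

Leg 1: heading 336.6°; drift -0.2° → track 336.4°, groundspeed 192.2 kt
Leg 2: heading 164.7°; drift +4.7° → track 169.4°, groundspeed 93.1 kt
Leg 3: heading 344.9°; drift -2.3° → track 342.6°, groundspeed 191.8 kt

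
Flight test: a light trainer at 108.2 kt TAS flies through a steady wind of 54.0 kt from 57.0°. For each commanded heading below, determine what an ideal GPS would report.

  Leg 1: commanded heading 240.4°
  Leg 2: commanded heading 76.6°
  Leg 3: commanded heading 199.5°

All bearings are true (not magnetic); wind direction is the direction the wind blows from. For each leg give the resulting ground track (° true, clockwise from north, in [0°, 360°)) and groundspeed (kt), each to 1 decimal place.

Leg 1: heading 240.4°; drift -1.1° → track 239.3°, groundspeed 162.1 kt
Leg 2: heading 76.6°; drift +17.5° → track 94.1°, groundspeed 60.1 kt
Leg 3: heading 199.5°; drift +12.3° → track 211.8°, groundspeed 154.6 kt

Leg 1: track=239.3°, groundspeed=162.1 kt
Leg 2: track=94.1°, groundspeed=60.1 kt
Leg 3: track=211.8°, groundspeed=154.6 kt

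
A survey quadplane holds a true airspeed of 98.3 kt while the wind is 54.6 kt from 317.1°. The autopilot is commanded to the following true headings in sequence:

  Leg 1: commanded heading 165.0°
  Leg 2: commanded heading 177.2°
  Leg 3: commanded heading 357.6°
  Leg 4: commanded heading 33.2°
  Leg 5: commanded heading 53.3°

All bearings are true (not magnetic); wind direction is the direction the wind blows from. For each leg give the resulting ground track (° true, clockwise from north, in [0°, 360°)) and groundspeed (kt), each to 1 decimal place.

Leg 1: track=155.1°, groundspeed=148.8 kt
Leg 2: track=163.1°, groundspeed=144.4 kt
Leg 3: track=29.6°, groundspeed=66.9 kt
Leg 4: track=65.1°, groundspeed=100.3 kt
Leg 5: track=80.8°, groundspeed=117.5 kt

Leg 1: heading 165.0°; drift -9.9° → track 155.1°, groundspeed 148.8 kt
Leg 2: heading 177.2°; drift -14.1° → track 163.1°, groundspeed 144.4 kt
Leg 3: heading 357.6°; drift +32.0° → track 29.6°, groundspeed 66.9 kt
Leg 4: heading 33.2°; drift +31.9° → track 65.1°, groundspeed 100.3 kt
Leg 5: heading 53.3°; drift +27.5° → track 80.8°, groundspeed 117.5 kt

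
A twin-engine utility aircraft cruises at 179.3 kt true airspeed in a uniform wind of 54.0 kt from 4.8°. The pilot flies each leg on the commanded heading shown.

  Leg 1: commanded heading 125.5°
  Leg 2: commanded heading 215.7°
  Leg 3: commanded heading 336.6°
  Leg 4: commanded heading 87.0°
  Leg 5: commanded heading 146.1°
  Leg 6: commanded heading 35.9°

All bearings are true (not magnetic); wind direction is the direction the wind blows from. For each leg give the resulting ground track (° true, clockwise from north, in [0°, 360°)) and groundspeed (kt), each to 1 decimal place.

Leg 1: heading 125.5°; drift +12.7° → track 138.2°, groundspeed 212.0 kt
Leg 2: heading 215.7°; drift -7.0° → track 208.7°, groundspeed 227.3 kt
Leg 3: heading 336.6°; drift -11.0° → track 325.6°, groundspeed 134.2 kt
Leg 4: heading 87.0°; drift +17.3° → track 104.3°, groundspeed 180.1 kt
Leg 5: heading 146.1°; drift +8.7° → track 154.8°, groundspeed 224.0 kt
Leg 6: heading 35.9°; drift +11.8° → track 47.7°, groundspeed 136.0 kt

Leg 1: track=138.2°, groundspeed=212.0 kt
Leg 2: track=208.7°, groundspeed=227.3 kt
Leg 3: track=325.6°, groundspeed=134.2 kt
Leg 4: track=104.3°, groundspeed=180.1 kt
Leg 5: track=154.8°, groundspeed=224.0 kt
Leg 6: track=47.7°, groundspeed=136.0 kt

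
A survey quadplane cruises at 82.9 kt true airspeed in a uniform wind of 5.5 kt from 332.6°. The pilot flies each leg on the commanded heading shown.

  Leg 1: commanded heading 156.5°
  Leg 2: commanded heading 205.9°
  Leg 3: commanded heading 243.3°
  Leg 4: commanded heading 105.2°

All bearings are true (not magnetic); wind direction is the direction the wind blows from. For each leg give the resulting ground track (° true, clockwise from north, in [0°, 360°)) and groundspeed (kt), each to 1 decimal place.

Leg 1: track=156.3°, groundspeed=88.4 kt
Leg 2: track=203.0°, groundspeed=86.3 kt
Leg 3: track=239.5°, groundspeed=83.0 kt
Leg 4: track=107.9°, groundspeed=86.7 kt

Leg 1: heading 156.5°; drift -0.2° → track 156.3°, groundspeed 88.4 kt
Leg 2: heading 205.9°; drift -2.9° → track 203.0°, groundspeed 86.3 kt
Leg 3: heading 243.3°; drift -3.8° → track 239.5°, groundspeed 83.0 kt
Leg 4: heading 105.2°; drift +2.7° → track 107.9°, groundspeed 86.7 kt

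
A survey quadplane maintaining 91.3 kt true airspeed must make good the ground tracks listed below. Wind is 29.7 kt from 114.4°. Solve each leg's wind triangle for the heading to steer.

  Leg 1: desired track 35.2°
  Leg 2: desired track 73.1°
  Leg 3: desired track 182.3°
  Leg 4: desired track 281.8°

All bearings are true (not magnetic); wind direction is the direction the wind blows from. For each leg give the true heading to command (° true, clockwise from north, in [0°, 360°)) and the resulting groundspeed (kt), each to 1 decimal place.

Leg 1: heading=53.8°, groundspeed=80.9 kt
Leg 2: heading=85.5°, groundspeed=66.9 kt
Leg 3: heading=164.8°, groundspeed=75.9 kt
Leg 4: heading=277.7°, groundspeed=120.1 kt

Leg 1: desired track 35.2°; wind correction +18.6° → command heading 53.8°, groundspeed 80.9 kt
Leg 2: desired track 73.1°; wind correction +12.4° → command heading 85.5°, groundspeed 66.9 kt
Leg 3: desired track 182.3°; wind correction -17.5° → command heading 164.8°, groundspeed 75.9 kt
Leg 4: desired track 281.8°; wind correction -4.1° → command heading 277.7°, groundspeed 120.1 kt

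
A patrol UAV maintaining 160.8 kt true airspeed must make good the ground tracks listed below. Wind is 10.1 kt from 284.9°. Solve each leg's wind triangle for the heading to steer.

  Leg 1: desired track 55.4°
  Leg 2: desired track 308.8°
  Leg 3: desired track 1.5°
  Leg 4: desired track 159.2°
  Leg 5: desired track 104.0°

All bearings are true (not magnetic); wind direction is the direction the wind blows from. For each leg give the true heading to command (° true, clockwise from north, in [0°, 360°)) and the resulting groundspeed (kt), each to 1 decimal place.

Leg 1: desired track 55.4°; wind correction -2.7° → command heading 52.7°, groundspeed 167.2 kt
Leg 2: desired track 308.8°; wind correction -1.5° → command heading 307.3°, groundspeed 151.5 kt
Leg 3: desired track 1.5°; wind correction -3.5° → command heading 358.0°, groundspeed 158.2 kt
Leg 4: desired track 159.2°; wind correction +2.9° → command heading 162.1°, groundspeed 166.5 kt
Leg 5: desired track 104.0°; wind correction -0.1° → command heading 103.9°, groundspeed 170.9 kt

Leg 1: heading=52.7°, groundspeed=167.2 kt
Leg 2: heading=307.3°, groundspeed=151.5 kt
Leg 3: heading=358.0°, groundspeed=158.2 kt
Leg 4: heading=162.1°, groundspeed=166.5 kt
Leg 5: heading=103.9°, groundspeed=170.9 kt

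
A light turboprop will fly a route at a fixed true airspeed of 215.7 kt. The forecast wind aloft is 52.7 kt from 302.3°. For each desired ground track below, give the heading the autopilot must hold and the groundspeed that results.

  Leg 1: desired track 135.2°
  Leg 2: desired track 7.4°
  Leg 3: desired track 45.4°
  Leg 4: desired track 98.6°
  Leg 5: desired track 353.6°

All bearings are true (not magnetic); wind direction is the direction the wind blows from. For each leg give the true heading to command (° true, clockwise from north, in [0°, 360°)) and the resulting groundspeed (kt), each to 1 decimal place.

Leg 1: desired track 135.2°; wind correction +3.1° → command heading 138.3°, groundspeed 266.7 kt
Leg 2: desired track 7.4°; wind correction -12.8° → command heading 354.6°, groundspeed 188.1 kt
Leg 3: desired track 45.4°; wind correction -13.8° → command heading 31.6°, groundspeed 221.4 kt
Leg 4: desired track 98.6°; wind correction -5.6° → command heading 93.0°, groundspeed 262.9 kt
Leg 5: desired track 353.6°; wind correction -11.0° → command heading 342.6°, groundspeed 178.8 kt

Leg 1: heading=138.3°, groundspeed=266.7 kt
Leg 2: heading=354.6°, groundspeed=188.1 kt
Leg 3: heading=31.6°, groundspeed=221.4 kt
Leg 4: heading=93.0°, groundspeed=262.9 kt
Leg 5: heading=342.6°, groundspeed=178.8 kt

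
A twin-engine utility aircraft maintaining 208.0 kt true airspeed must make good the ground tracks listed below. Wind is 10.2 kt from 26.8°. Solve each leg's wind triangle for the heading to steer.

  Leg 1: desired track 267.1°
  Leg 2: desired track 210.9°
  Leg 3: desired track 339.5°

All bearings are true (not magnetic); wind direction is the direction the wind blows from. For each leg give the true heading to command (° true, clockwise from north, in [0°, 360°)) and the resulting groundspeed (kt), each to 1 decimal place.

Leg 1: heading=269.5°, groundspeed=212.9 kt
Leg 2: heading=211.1°, groundspeed=218.2 kt
Leg 3: heading=341.6°, groundspeed=200.9 kt

Leg 1: desired track 267.1°; wind correction +2.4° → command heading 269.5°, groundspeed 212.9 kt
Leg 2: desired track 210.9°; wind correction +0.2° → command heading 211.1°, groundspeed 218.2 kt
Leg 3: desired track 339.5°; wind correction +2.1° → command heading 341.6°, groundspeed 200.9 kt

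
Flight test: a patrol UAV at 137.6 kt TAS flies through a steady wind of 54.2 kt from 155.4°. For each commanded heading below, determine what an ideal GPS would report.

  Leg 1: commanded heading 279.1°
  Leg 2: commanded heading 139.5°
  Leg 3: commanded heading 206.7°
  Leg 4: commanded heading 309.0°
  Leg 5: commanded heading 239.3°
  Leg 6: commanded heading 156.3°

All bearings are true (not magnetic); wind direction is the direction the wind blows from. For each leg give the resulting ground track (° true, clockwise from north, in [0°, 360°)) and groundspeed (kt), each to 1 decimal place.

Leg 1: heading 279.1°; drift +15.1° → track 294.2°, groundspeed 173.6 kt
Leg 2: heading 139.5°; drift -9.9° → track 129.6°, groundspeed 86.8 kt
Leg 3: heading 206.7°; drift +22.2° → track 228.9°, groundspeed 112.0 kt
Leg 4: heading 309.0°; drift +7.4° → track 316.4°, groundspeed 187.7 kt
Leg 5: heading 239.3°; drift +22.2° → track 261.5°, groundspeed 142.4 kt
Leg 6: heading 156.3°; drift +0.6° → track 156.9°, groundspeed 83.4 kt

Leg 1: track=294.2°, groundspeed=173.6 kt
Leg 2: track=129.6°, groundspeed=86.8 kt
Leg 3: track=228.9°, groundspeed=112.0 kt
Leg 4: track=316.4°, groundspeed=187.7 kt
Leg 5: track=261.5°, groundspeed=142.4 kt
Leg 6: track=156.9°, groundspeed=83.4 kt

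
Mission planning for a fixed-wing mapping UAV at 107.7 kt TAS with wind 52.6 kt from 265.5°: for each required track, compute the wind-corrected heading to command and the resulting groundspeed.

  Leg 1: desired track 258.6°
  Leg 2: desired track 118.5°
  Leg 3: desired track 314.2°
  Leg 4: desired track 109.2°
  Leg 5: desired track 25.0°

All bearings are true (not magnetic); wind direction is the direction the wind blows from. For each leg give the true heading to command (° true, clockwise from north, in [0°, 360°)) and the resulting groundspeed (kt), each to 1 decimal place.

Leg 1: desired track 258.6°; wind correction +3.4° → command heading 262.0°, groundspeed 55.3 kt
Leg 2: desired track 118.5°; wind correction +15.4° → command heading 133.9°, groundspeed 147.9 kt
Leg 3: desired track 314.2°; wind correction -21.5° → command heading 292.7°, groundspeed 65.5 kt
Leg 4: desired track 109.2°; wind correction +11.3° → command heading 120.5°, groundspeed 153.8 kt
Leg 5: desired track 25.0°; wind correction -25.2° → command heading 359.8°, groundspeed 123.4 kt

Leg 1: heading=262.0°, groundspeed=55.3 kt
Leg 2: heading=133.9°, groundspeed=147.9 kt
Leg 3: heading=292.7°, groundspeed=65.5 kt
Leg 4: heading=120.5°, groundspeed=153.8 kt
Leg 5: heading=359.8°, groundspeed=123.4 kt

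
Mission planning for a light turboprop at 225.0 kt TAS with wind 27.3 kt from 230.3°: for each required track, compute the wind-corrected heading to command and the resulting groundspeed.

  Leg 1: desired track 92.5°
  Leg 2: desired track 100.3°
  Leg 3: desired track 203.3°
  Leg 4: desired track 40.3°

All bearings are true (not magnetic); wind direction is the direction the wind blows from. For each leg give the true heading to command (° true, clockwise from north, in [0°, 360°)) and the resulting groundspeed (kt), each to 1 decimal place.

Leg 1: desired track 92.5°; wind correction +4.7° → command heading 97.2°, groundspeed 244.5 kt
Leg 2: desired track 100.3°; wind correction +5.3° → command heading 105.6°, groundspeed 241.6 kt
Leg 3: desired track 203.3°; wind correction +3.2° → command heading 206.5°, groundspeed 200.3 kt
Leg 4: desired track 40.3°; wind correction -1.2° → command heading 39.1°, groundspeed 251.8 kt

Leg 1: heading=97.2°, groundspeed=244.5 kt
Leg 2: heading=105.6°, groundspeed=241.6 kt
Leg 3: heading=206.5°, groundspeed=200.3 kt
Leg 4: heading=39.1°, groundspeed=251.8 kt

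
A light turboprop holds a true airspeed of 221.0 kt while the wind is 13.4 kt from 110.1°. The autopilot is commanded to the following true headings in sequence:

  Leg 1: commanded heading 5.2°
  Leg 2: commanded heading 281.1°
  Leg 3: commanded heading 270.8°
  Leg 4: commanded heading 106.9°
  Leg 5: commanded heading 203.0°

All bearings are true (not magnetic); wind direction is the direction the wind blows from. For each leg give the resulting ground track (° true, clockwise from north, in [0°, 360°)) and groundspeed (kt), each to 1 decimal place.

Leg 1: track=1.9°, groundspeed=224.8 kt
Leg 2: track=281.6°, groundspeed=234.2 kt
Leg 3: track=271.9°, groundspeed=233.7 kt
Leg 4: track=106.7°, groundspeed=207.6 kt
Leg 5: track=206.5°, groundspeed=222.1 kt

Leg 1: heading 5.2°; drift -3.3° → track 1.9°, groundspeed 224.8 kt
Leg 2: heading 281.1°; drift +0.5° → track 281.6°, groundspeed 234.2 kt
Leg 3: heading 270.8°; drift +1.1° → track 271.9°, groundspeed 233.7 kt
Leg 4: heading 106.9°; drift -0.2° → track 106.7°, groundspeed 207.6 kt
Leg 5: heading 203.0°; drift +3.5° → track 206.5°, groundspeed 222.1 kt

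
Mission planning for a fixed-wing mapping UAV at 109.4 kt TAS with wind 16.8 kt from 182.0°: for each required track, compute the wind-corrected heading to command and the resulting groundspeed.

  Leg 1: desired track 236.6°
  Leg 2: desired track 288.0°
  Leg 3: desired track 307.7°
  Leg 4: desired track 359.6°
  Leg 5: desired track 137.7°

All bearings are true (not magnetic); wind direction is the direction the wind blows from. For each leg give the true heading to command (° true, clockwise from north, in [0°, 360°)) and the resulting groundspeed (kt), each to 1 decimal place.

Leg 1: heading=229.4°, groundspeed=98.8 kt
Leg 2: heading=279.5°, groundspeed=112.8 kt
Leg 3: heading=300.5°, groundspeed=118.3 kt
Leg 4: heading=359.2°, groundspeed=126.2 kt
Leg 5: heading=143.9°, groundspeed=96.7 kt

Leg 1: desired track 236.6°; wind correction -7.2° → command heading 229.4°, groundspeed 98.8 kt
Leg 2: desired track 288.0°; wind correction -8.5° → command heading 279.5°, groundspeed 112.8 kt
Leg 3: desired track 307.7°; wind correction -7.2° → command heading 300.5°, groundspeed 118.3 kt
Leg 4: desired track 359.6°; wind correction -0.4° → command heading 359.2°, groundspeed 126.2 kt
Leg 5: desired track 137.7°; wind correction +6.2° → command heading 143.9°, groundspeed 96.7 kt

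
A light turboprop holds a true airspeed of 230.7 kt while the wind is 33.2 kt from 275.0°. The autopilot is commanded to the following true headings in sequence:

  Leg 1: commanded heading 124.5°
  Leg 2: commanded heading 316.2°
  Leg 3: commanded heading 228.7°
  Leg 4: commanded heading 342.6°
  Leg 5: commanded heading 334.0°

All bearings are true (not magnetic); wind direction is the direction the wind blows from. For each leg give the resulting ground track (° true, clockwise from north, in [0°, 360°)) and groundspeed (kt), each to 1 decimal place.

Leg 1: heading 124.5°; drift -3.6° → track 120.9°, groundspeed 260.1 kt
Leg 2: heading 316.2°; drift +6.1° → track 322.3°, groundspeed 206.9 kt
Leg 3: heading 228.7°; drift -6.6° → track 222.1°, groundspeed 209.1 kt
Leg 4: heading 342.6°; drift +8.0° → track 350.6°, groundspeed 220.2 kt
Leg 5: heading 334.0°; drift +7.6° → track 341.6°, groundspeed 215.5 kt

Leg 1: track=120.9°, groundspeed=260.1 kt
Leg 2: track=322.3°, groundspeed=206.9 kt
Leg 3: track=222.1°, groundspeed=209.1 kt
Leg 4: track=350.6°, groundspeed=220.2 kt
Leg 5: track=341.6°, groundspeed=215.5 kt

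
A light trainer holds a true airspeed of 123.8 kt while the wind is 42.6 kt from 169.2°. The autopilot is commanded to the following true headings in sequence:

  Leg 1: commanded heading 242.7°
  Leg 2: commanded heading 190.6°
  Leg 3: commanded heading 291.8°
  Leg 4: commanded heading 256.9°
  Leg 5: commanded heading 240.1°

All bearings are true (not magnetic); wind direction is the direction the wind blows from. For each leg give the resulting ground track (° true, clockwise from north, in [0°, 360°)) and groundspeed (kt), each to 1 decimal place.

Leg 1: heading 242.7°; drift +20.1° → track 262.8°, groundspeed 118.9 kt
Leg 2: heading 190.6°; drift +10.5° → track 201.1°, groundspeed 85.6 kt
Leg 3: heading 291.8°; drift +13.7° → track 305.5°, groundspeed 151.1 kt
Leg 4: heading 256.9°; drift +19.2° → track 276.1°, groundspeed 129.3 kt
Leg 5: heading 240.1°; drift +20.1° → track 260.2°, groundspeed 117.0 kt

Leg 1: track=262.8°, groundspeed=118.9 kt
Leg 2: track=201.1°, groundspeed=85.6 kt
Leg 3: track=305.5°, groundspeed=151.1 kt
Leg 4: track=276.1°, groundspeed=129.3 kt
Leg 5: track=260.2°, groundspeed=117.0 kt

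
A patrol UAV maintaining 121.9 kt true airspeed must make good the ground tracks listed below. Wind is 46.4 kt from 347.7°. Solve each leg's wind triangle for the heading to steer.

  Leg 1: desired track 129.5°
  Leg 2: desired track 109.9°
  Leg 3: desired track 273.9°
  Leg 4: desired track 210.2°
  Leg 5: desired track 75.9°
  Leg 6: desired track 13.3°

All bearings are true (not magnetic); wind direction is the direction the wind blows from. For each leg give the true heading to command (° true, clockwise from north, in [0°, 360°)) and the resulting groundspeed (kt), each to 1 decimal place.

Leg 1: desired track 129.5°; wind correction -13.6° → command heading 115.9°, groundspeed 154.9 kt
Leg 2: desired track 109.9°; wind correction -18.8° → command heading 91.1°, groundspeed 140.1 kt
Leg 3: desired track 273.9°; wind correction +21.4° → command heading 295.3°, groundspeed 100.5 kt
Leg 4: desired track 210.2°; wind correction +14.9° → command heading 225.1°, groundspeed 152.0 kt
Leg 5: desired track 75.9°; wind correction -22.4° → command heading 53.5°, groundspeed 111.3 kt
Leg 6: desired track 13.3°; wind correction -9.5° → command heading 3.8°, groundspeed 78.4 kt

Leg 1: heading=115.9°, groundspeed=154.9 kt
Leg 2: heading=91.1°, groundspeed=140.1 kt
Leg 3: heading=295.3°, groundspeed=100.5 kt
Leg 4: heading=225.1°, groundspeed=152.0 kt
Leg 5: heading=53.5°, groundspeed=111.3 kt
Leg 6: heading=3.8°, groundspeed=78.4 kt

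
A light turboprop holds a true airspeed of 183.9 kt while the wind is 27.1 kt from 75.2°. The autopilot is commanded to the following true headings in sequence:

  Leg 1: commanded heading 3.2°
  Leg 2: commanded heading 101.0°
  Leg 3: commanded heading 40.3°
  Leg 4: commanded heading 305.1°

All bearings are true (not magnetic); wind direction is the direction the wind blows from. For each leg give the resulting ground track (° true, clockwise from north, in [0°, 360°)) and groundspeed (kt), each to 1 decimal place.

Leg 1: track=354.8°, groundspeed=177.4 kt
Leg 2: track=105.2°, groundspeed=159.9 kt
Leg 3: track=34.8°, groundspeed=162.4 kt
Leg 4: track=299.2°, groundspeed=202.4 kt

Leg 1: heading 3.2°; drift -8.4° → track 354.8°, groundspeed 177.4 kt
Leg 2: heading 101.0°; drift +4.2° → track 105.2°, groundspeed 159.9 kt
Leg 3: heading 40.3°; drift -5.5° → track 34.8°, groundspeed 162.4 kt
Leg 4: heading 305.1°; drift -5.9° → track 299.2°, groundspeed 202.4 kt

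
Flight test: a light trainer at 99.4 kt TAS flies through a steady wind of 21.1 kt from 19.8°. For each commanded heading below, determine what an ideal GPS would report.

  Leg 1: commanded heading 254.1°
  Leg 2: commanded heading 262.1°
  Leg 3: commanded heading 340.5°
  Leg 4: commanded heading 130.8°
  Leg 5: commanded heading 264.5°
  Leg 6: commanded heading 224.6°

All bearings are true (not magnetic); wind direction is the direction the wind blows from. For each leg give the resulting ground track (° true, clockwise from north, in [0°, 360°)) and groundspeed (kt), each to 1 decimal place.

Leg 1: heading 254.1°; drift -8.7° → track 245.4°, groundspeed 113.0 kt
Leg 2: heading 262.1°; drift -9.7° → track 252.4°, groundspeed 110.8 kt
Leg 3: heading 340.5°; drift -9.1° → track 331.4°, groundspeed 84.1 kt
Leg 4: heading 130.8°; drift +10.4° → track 141.2°, groundspeed 108.8 kt
Leg 5: heading 264.5°; drift -10.0° → track 254.5°, groundspeed 110.1 kt
Leg 6: heading 224.6°; drift -4.3° → track 220.3°, groundspeed 118.9 kt

Leg 1: track=245.4°, groundspeed=113.0 kt
Leg 2: track=252.4°, groundspeed=110.8 kt
Leg 3: track=331.4°, groundspeed=84.1 kt
Leg 4: track=141.2°, groundspeed=108.8 kt
Leg 5: track=254.5°, groundspeed=110.1 kt
Leg 6: track=220.3°, groundspeed=118.9 kt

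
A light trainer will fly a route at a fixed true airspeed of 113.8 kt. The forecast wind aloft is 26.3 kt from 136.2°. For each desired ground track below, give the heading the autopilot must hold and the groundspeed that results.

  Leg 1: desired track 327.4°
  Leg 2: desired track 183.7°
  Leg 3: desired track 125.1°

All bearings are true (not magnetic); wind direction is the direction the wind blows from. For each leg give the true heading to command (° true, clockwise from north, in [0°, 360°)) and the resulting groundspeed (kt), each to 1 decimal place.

Leg 1: heading=330.0°, groundspeed=139.5 kt
Leg 2: heading=173.9°, groundspeed=94.4 kt
Leg 3: heading=127.7°, groundspeed=87.9 kt

Leg 1: desired track 327.4°; wind correction +2.6° → command heading 330.0°, groundspeed 139.5 kt
Leg 2: desired track 183.7°; wind correction -9.8° → command heading 173.9°, groundspeed 94.4 kt
Leg 3: desired track 125.1°; wind correction +2.6° → command heading 127.7°, groundspeed 87.9 kt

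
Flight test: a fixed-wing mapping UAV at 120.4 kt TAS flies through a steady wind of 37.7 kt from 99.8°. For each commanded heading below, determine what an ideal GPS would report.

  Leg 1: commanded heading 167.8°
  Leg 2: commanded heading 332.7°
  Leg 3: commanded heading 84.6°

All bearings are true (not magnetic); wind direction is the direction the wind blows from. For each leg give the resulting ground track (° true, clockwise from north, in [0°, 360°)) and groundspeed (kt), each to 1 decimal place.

Leg 1: track=186.0°, groundspeed=111.9 kt
Leg 2: track=320.8°, groundspeed=146.3 kt
Leg 3: track=77.9°, groundspeed=84.6 kt

Leg 1: heading 167.8°; drift +18.2° → track 186.0°, groundspeed 111.9 kt
Leg 2: heading 332.7°; drift -11.9° → track 320.8°, groundspeed 146.3 kt
Leg 3: heading 84.6°; drift -6.7° → track 77.9°, groundspeed 84.6 kt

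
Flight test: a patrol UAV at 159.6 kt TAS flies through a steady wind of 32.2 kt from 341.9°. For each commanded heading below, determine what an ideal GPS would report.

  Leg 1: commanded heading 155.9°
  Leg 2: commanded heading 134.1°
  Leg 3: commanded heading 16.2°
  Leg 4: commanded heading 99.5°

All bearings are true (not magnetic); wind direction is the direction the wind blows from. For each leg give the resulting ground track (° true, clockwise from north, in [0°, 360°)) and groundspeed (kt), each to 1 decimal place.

Leg 1: heading 155.9°; drift +1.0° → track 156.9°, groundspeed 191.7 kt
Leg 2: heading 134.1°; drift +4.6° → track 138.7°, groundspeed 188.7 kt
Leg 3: heading 16.2°; drift +7.8° → track 24.0°, groundspeed 134.2 kt
Leg 4: heading 99.5°; drift +9.3° → track 108.8°, groundspeed 176.8 kt

Leg 1: track=156.9°, groundspeed=191.7 kt
Leg 2: track=138.7°, groundspeed=188.7 kt
Leg 3: track=24.0°, groundspeed=134.2 kt
Leg 4: track=108.8°, groundspeed=176.8 kt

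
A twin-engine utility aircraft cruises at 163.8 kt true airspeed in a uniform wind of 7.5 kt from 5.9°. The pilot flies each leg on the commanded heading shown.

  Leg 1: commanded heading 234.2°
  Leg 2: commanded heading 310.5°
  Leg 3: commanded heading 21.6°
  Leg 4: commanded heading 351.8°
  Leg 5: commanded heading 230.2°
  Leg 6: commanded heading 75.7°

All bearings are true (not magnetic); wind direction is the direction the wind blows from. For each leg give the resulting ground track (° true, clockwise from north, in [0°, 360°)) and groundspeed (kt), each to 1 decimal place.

Leg 1: track=232.3°, groundspeed=168.9 kt
Leg 2: track=308.3°, groundspeed=159.7 kt
Leg 3: track=22.3°, groundspeed=156.6 kt
Leg 4: track=351.1°, groundspeed=156.5 kt
Leg 5: track=228.4°, groundspeed=169.2 kt
Leg 6: track=78.2°, groundspeed=161.4 kt

Leg 1: heading 234.2°; drift -1.9° → track 232.3°, groundspeed 168.9 kt
Leg 2: heading 310.5°; drift -2.2° → track 308.3°, groundspeed 159.7 kt
Leg 3: heading 21.6°; drift +0.7° → track 22.3°, groundspeed 156.6 kt
Leg 4: heading 351.8°; drift -0.7° → track 351.1°, groundspeed 156.5 kt
Leg 5: heading 230.2°; drift -1.8° → track 228.4°, groundspeed 169.2 kt
Leg 6: heading 75.7°; drift +2.5° → track 78.2°, groundspeed 161.4 kt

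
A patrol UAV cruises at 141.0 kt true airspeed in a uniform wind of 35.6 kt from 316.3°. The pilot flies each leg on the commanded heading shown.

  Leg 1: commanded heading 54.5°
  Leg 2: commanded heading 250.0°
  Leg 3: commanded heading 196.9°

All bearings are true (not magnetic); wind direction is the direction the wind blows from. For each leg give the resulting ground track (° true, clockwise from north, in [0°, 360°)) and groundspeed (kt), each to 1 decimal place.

Leg 1: track=68.1°, groundspeed=150.3 kt
Leg 2: track=235.6°, groundspeed=130.8 kt
Leg 3: track=185.8°, groundspeed=161.5 kt

Leg 1: heading 54.5°; drift +13.6° → track 68.1°, groundspeed 150.3 kt
Leg 2: heading 250.0°; drift -14.4° → track 235.6°, groundspeed 130.8 kt
Leg 3: heading 196.9°; drift -11.1° → track 185.8°, groundspeed 161.5 kt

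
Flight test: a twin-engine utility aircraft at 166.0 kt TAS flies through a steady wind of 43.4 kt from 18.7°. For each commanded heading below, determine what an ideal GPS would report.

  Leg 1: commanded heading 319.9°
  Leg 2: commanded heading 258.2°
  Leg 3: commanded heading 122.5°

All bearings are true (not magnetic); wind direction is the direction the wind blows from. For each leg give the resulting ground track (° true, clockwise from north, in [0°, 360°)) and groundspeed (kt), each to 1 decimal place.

Leg 1: heading 319.9°; drift -14.5° → track 305.4°, groundspeed 148.2 kt
Leg 2: heading 258.2°; drift -11.2° → track 247.0°, groundspeed 191.7 kt
Leg 3: heading 122.5°; drift +13.4° → track 135.9°, groundspeed 181.3 kt

Leg 1: track=305.4°, groundspeed=148.2 kt
Leg 2: track=247.0°, groundspeed=191.7 kt
Leg 3: track=135.9°, groundspeed=181.3 kt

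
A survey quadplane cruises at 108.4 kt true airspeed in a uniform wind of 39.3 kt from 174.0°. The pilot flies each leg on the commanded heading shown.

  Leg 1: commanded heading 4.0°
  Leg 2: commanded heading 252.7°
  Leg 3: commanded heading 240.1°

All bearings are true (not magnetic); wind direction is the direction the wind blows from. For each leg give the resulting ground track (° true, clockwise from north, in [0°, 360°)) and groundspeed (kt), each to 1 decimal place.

Leg 1: heading 4.0°; drift -2.7° → track 1.3°, groundspeed 147.3 kt
Leg 2: heading 252.7°; drift +20.9° → track 273.6°, groundspeed 107.8 kt
Leg 3: heading 240.1°; drift +21.2° → track 261.3°, groundspeed 99.2 kt

Leg 1: track=1.3°, groundspeed=147.3 kt
Leg 2: track=273.6°, groundspeed=107.8 kt
Leg 3: track=261.3°, groundspeed=99.2 kt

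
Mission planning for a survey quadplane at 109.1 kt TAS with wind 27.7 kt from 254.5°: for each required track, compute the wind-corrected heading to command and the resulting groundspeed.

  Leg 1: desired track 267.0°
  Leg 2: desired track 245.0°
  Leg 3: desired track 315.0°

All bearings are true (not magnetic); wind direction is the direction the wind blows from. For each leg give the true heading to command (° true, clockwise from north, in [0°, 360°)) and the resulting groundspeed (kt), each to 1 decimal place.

Leg 1: desired track 267.0°; wind correction -3.2° → command heading 263.8°, groundspeed 81.9 kt
Leg 2: desired track 245.0°; wind correction +2.4° → command heading 247.4°, groundspeed 81.7 kt
Leg 3: desired track 315.0°; wind correction -12.8° → command heading 302.2°, groundspeed 92.8 kt

Leg 1: heading=263.8°, groundspeed=81.9 kt
Leg 2: heading=247.4°, groundspeed=81.7 kt
Leg 3: heading=302.2°, groundspeed=92.8 kt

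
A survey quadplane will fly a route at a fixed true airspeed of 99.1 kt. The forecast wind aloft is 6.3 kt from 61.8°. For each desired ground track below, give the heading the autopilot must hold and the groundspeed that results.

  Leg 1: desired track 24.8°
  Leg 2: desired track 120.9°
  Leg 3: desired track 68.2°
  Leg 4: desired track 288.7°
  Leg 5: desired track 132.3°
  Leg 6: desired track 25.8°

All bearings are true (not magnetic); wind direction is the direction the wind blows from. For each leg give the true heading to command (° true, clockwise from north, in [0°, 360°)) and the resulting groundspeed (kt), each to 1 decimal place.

Leg 1: desired track 24.8°; wind correction +2.2° → command heading 27.0°, groundspeed 94.0 kt
Leg 2: desired track 120.9°; wind correction -3.1° → command heading 117.8°, groundspeed 95.7 kt
Leg 3: desired track 68.2°; wind correction -0.4° → command heading 67.8°, groundspeed 92.8 kt
Leg 4: desired track 288.7°; wind correction +2.7° → command heading 291.4°, groundspeed 103.3 kt
Leg 5: desired track 132.3°; wind correction -3.4° → command heading 128.9°, groundspeed 96.8 kt
Leg 6: desired track 25.8°; wind correction +2.1° → command heading 27.9°, groundspeed 93.9 kt

Leg 1: heading=27.0°, groundspeed=94.0 kt
Leg 2: heading=117.8°, groundspeed=95.7 kt
Leg 3: heading=67.8°, groundspeed=92.8 kt
Leg 4: heading=291.4°, groundspeed=103.3 kt
Leg 5: heading=128.9°, groundspeed=96.8 kt
Leg 6: heading=27.9°, groundspeed=93.9 kt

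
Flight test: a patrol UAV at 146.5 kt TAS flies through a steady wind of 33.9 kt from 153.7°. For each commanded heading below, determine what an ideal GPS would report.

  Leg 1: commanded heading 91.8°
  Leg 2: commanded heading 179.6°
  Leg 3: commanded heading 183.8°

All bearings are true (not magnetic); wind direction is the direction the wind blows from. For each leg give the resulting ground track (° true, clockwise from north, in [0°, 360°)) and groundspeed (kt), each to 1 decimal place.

Leg 1: heading 91.8°; drift -12.9° → track 78.9°, groundspeed 133.9 kt
Leg 2: heading 179.6°; drift +7.3° → track 186.9°, groundspeed 116.9 kt
Leg 3: heading 183.8°; drift +8.3° → track 192.1°, groundspeed 118.4 kt

Leg 1: track=78.9°, groundspeed=133.9 kt
Leg 2: track=186.9°, groundspeed=116.9 kt
Leg 3: track=192.1°, groundspeed=118.4 kt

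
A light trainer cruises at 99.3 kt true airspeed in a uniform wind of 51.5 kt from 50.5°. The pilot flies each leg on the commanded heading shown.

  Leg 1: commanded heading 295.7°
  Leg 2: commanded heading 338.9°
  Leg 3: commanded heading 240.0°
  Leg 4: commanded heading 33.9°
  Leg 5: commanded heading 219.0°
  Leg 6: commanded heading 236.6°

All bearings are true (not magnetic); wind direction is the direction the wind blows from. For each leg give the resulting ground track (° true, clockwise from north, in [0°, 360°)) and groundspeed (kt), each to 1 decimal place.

Leg 1: heading 295.7°; drift -21.1° → track 274.6°, groundspeed 129.6 kt
Leg 2: heading 338.9°; drift -30.5° → track 308.4°, groundspeed 96.4 kt
Leg 3: heading 240.0°; drift -3.2° → track 236.8°, groundspeed 150.3 kt
Leg 4: heading 33.9°; drift -16.4° → track 17.5°, groundspeed 52.1 kt
Leg 5: heading 219.0°; drift +3.9° → track 222.9°, groundspeed 150.1 kt
Leg 6: heading 236.6°; drift -2.1° → track 234.5°, groundspeed 150.6 kt

Leg 1: track=274.6°, groundspeed=129.6 kt
Leg 2: track=308.4°, groundspeed=96.4 kt
Leg 3: track=236.8°, groundspeed=150.3 kt
Leg 4: track=17.5°, groundspeed=52.1 kt
Leg 5: track=222.9°, groundspeed=150.1 kt
Leg 6: track=234.5°, groundspeed=150.6 kt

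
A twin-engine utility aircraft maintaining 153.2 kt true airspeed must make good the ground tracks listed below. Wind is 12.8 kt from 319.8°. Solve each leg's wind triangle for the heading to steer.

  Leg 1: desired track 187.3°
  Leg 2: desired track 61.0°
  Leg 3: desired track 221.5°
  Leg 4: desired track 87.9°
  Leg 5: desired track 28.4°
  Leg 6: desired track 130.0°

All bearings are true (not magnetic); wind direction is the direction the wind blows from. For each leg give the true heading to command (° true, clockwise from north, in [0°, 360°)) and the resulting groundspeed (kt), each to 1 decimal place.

Leg 1: heading=190.8°, groundspeed=161.6 kt
Leg 2: heading=56.3°, groundspeed=155.2 kt
Leg 3: heading=226.2°, groundspeed=154.5 kt
Leg 4: heading=84.1°, groundspeed=160.8 kt
Leg 5: heading=23.9°, groundspeed=148.1 kt
Leg 6: heading=129.2°, groundspeed=165.8 kt

Leg 1: desired track 187.3°; wind correction +3.5° → command heading 190.8°, groundspeed 161.6 kt
Leg 2: desired track 61.0°; wind correction -4.7° → command heading 56.3°, groundspeed 155.2 kt
Leg 3: desired track 221.5°; wind correction +4.7° → command heading 226.2°, groundspeed 154.5 kt
Leg 4: desired track 87.9°; wind correction -3.8° → command heading 84.1°, groundspeed 160.8 kt
Leg 5: desired track 28.4°; wind correction -4.5° → command heading 23.9°, groundspeed 148.1 kt
Leg 6: desired track 130.0°; wind correction -0.8° → command heading 129.2°, groundspeed 165.8 kt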